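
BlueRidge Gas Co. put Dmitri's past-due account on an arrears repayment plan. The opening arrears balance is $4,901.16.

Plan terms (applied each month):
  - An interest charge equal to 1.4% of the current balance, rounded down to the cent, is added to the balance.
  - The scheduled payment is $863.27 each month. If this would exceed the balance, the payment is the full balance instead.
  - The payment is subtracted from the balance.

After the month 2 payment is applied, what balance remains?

$3,300.72

Month 1: opening $4,901.16; interest $68.61 → $4,969.77; payment $863.27; balance $4,106.50
Month 2: opening $4,106.50; interest $57.49 → $4,163.99; payment $863.27; balance $3,300.72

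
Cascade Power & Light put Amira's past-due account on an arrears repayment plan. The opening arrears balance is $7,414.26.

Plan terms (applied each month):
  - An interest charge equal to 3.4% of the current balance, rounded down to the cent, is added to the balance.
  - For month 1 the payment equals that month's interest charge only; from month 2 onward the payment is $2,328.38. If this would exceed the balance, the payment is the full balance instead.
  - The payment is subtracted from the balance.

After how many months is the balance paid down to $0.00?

5

Month 1: opening $7,414.26; interest $252.08 → $7,666.34; payment $252.08; balance $7,414.26
Month 2: opening $7,414.26; interest $252.08 → $7,666.34; payment $2,328.38; balance $5,337.96
Month 3: opening $5,337.96; interest $181.49 → $5,519.45; payment $2,328.38; balance $3,191.07
Month 4: opening $3,191.07; interest $108.49 → $3,299.56; payment $2,328.38; balance $971.18
Month 5: opening $971.18; interest $33.02 → $1,004.20; payment $1,004.20; balance $0.00
Balance reaches $0.00 in month 5.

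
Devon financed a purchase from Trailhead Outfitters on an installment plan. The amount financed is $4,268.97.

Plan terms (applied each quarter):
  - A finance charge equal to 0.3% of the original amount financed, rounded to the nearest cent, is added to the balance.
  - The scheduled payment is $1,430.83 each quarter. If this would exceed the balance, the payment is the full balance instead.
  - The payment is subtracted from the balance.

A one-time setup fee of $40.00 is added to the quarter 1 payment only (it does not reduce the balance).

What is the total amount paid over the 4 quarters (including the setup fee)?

Quarter 1: opening $4,268.97; interest $12.81 → $4,281.78; payment $1,430.83 (+ $40.00 fee); balance $2,850.95
Quarter 2: opening $2,850.95; interest $12.81 → $2,863.76; payment $1,430.83; balance $1,432.93
Quarter 3: opening $1,432.93; interest $12.81 → $1,445.74; payment $1,430.83; balance $14.91
Quarter 4: opening $14.91; interest $12.81 → $27.72; payment $27.72; balance $0.00
Total paid: $4,360.21

$4,360.21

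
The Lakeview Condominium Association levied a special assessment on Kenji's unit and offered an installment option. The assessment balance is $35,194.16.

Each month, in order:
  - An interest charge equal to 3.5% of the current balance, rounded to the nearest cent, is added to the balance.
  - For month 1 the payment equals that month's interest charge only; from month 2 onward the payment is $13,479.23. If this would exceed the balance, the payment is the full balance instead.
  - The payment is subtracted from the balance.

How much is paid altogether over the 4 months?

$38,820.37

Month 1: opening $35,194.16; interest $1,231.80 → $36,425.96; payment $1,231.80; balance $35,194.16
Month 2: opening $35,194.16; interest $1,231.80 → $36,425.96; payment $13,479.23; balance $22,946.73
Month 3: opening $22,946.73; interest $803.14 → $23,749.87; payment $13,479.23; balance $10,270.64
Month 4: opening $10,270.64; interest $359.47 → $10,630.11; payment $10,630.11; balance $0.00
Total paid: $38,820.37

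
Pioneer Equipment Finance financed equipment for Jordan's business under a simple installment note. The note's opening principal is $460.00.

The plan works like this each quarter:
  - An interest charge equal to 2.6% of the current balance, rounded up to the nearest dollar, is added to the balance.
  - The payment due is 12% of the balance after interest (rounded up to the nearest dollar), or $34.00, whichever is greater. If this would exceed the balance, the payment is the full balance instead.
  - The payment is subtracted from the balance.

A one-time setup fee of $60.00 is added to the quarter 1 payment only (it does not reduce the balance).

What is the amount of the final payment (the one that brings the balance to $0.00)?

# | Opening | Interest | Payment | Fee | End bal
1 | $460.00 | $12.00 | $57.00 | $60.00 | $415.00
2 | $415.00 | $11.00 | $52.00 | — | $374.00
3 | $374.00 | $10.00 | $47.00 | — | $337.00
4 | $337.00 | $9.00 | $42.00 | — | $304.00
5 | $304.00 | $8.00 | $38.00 | — | $274.00
6 | $274.00 | $8.00 | $34.00 | — | $248.00
7 | $248.00 | $7.00 | $34.00 | — | $221.00
8 | $221.00 | $6.00 | $34.00 | — | $193.00
9 | $193.00 | $6.00 | $34.00 | — | $165.00
10 | $165.00 | $5.00 | $34.00 | — | $136.00
11 | $136.00 | $4.00 | $34.00 | — | $106.00
12 | $106.00 | $3.00 | $34.00 | — | $75.00
13 | $75.00 | $2.00 | $34.00 | — | $43.00
14 | $43.00 | $2.00 | $34.00 | — | $11.00
15 | $11.00 | $1.00 | $12.00 | — | $0.00

$12.00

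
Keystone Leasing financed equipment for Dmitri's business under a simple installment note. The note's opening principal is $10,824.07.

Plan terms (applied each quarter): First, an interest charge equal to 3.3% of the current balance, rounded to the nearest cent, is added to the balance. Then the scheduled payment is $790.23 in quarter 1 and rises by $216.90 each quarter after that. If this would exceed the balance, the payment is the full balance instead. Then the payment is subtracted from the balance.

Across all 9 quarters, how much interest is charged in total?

$2,026.63

Quarter 1: $10,824.07 +$357.19 interest = $11,181.26; pay $790.23 → $10,391.03
Quarter 2: $10,391.03 +$342.90 interest = $10,733.93; pay $1,007.13 → $9,726.80
Quarter 3: $9,726.80 +$320.98 interest = $10,047.78; pay $1,224.03 → $8,823.75
Quarter 4: $8,823.75 +$291.18 interest = $9,114.93; pay $1,440.93 → $7,674.00
Quarter 5: $7,674.00 +$253.24 interest = $7,927.24; pay $1,657.83 → $6,269.41
Quarter 6: $6,269.41 +$206.89 interest = $6,476.30; pay $1,874.73 → $4,601.57
Quarter 7: $4,601.57 +$151.85 interest = $4,753.42; pay $2,091.63 → $2,661.79
Quarter 8: $2,661.79 +$87.84 interest = $2,749.63; pay $2,308.53 → $441.10
Quarter 9: $441.10 +$14.56 interest = $455.66; pay $455.66 → $0.00
Total interest: $357.19 + $342.90 + $320.98 + $291.18 + $253.24 + $206.89 + $151.85 + $87.84 + $14.56 = $2,026.63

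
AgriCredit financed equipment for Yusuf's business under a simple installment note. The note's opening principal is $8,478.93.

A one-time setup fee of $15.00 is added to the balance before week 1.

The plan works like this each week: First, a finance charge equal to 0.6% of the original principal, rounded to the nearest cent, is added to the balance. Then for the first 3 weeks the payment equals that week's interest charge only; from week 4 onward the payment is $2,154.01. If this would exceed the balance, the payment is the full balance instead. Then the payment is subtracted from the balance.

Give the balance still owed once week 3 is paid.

# | Opening | Interest | Payment | End bal
1 | $8,493.93 | $50.87 | $50.87 | $8,493.93
2 | $8,493.93 | $50.87 | $50.87 | $8,493.93
3 | $8,493.93 | $50.87 | $50.87 | $8,493.93

$8,493.93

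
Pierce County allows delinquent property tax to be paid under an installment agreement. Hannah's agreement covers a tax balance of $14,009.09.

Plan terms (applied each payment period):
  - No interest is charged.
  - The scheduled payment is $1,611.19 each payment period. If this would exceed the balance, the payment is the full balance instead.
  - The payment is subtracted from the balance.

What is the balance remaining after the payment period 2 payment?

$10,786.71

Payment period 1: opening $14,009.09; payment $1,611.19; balance $12,397.90
Payment period 2: opening $12,397.90; payment $1,611.19; balance $10,786.71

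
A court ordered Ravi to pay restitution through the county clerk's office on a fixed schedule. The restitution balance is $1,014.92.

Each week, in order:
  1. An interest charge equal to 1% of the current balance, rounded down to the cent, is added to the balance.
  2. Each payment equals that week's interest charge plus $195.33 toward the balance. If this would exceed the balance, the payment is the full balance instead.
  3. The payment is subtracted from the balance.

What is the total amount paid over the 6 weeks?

Week 1: $1,014.92 +$10.14 interest = $1,025.06; pay $205.47 → $819.59
Week 2: $819.59 +$8.19 interest = $827.78; pay $203.52 → $624.26
Week 3: $624.26 +$6.24 interest = $630.50; pay $201.57 → $428.93
Week 4: $428.93 +$4.28 interest = $433.21; pay $199.61 → $233.60
Week 5: $233.60 +$2.33 interest = $235.93; pay $197.66 → $38.27
Week 6: $38.27 +$0.38 interest = $38.65; pay $38.65 → $0.00
Total paid: $1,046.48

$1,046.48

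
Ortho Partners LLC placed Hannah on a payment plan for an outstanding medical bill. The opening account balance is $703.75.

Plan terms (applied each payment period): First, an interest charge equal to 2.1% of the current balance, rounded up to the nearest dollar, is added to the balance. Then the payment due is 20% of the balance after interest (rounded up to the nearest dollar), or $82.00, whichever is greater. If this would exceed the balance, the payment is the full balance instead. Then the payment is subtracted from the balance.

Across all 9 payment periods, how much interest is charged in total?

Payment period 1: opening $703.75; interest $15.00 → $718.75; payment $144.00; balance $574.75
Payment period 2: opening $574.75; interest $13.00 → $587.75; payment $118.00; balance $469.75
Payment period 3: opening $469.75; interest $10.00 → $479.75; payment $96.00; balance $383.75
Payment period 4: opening $383.75; interest $9.00 → $392.75; payment $82.00; balance $310.75
Payment period 5: opening $310.75; interest $7.00 → $317.75; payment $82.00; balance $235.75
Payment period 6: opening $235.75; interest $5.00 → $240.75; payment $82.00; balance $158.75
Payment period 7: opening $158.75; interest $4.00 → $162.75; payment $82.00; balance $80.75
Payment period 8: opening $80.75; interest $2.00 → $82.75; payment $82.00; balance $0.75
Payment period 9: opening $0.75; interest $1.00 → $1.75; payment $1.75; balance $0.00
Total interest: $15.00 + $13.00 + $10.00 + $9.00 + $7.00 + $5.00 + $4.00 + $2.00 + $1.00 = $66.00

$66.00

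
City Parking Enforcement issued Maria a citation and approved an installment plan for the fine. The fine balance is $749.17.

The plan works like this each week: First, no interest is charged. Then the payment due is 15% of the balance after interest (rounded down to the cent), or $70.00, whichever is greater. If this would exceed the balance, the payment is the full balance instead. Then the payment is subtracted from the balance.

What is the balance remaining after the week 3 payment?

Week 1: $749.17 − $112.37 → $636.80
Week 2: $636.80 − $95.52 → $541.28
Week 3: $541.28 − $81.19 → $460.09

$460.09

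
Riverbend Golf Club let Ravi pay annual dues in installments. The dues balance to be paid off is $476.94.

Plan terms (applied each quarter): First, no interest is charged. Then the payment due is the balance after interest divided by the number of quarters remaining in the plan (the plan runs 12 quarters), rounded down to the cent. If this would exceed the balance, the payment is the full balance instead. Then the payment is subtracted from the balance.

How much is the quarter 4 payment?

Quarter 1: $476.94 − $39.74 → $437.20
Quarter 2: $437.20 − $39.74 → $397.46
Quarter 3: $397.46 − $39.74 → $357.72
Quarter 4: $357.72 − $39.74 → $317.98

$39.74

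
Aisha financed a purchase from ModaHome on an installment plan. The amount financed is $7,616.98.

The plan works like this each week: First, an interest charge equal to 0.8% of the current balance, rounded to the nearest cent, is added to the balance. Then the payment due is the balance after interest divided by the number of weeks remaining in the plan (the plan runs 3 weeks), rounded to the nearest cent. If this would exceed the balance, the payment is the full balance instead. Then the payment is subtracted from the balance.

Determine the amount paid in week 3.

$2,600.42

Week 1: opening $7,616.98; interest $60.94 → $7,677.92; payment $2,559.31; balance $5,118.61
Week 2: opening $5,118.61; interest $40.95 → $5,159.56; payment $2,579.78; balance $2,579.78
Week 3: opening $2,579.78; interest $20.64 → $2,600.42; payment $2,600.42; balance $0.00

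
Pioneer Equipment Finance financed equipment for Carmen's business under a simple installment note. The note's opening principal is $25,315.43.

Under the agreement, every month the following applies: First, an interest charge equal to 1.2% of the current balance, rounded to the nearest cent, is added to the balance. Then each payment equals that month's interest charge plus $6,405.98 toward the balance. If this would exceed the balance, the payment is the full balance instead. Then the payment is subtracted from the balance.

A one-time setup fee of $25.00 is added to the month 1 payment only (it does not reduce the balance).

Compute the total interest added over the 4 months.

$753.91

# | Opening | Interest | Payment | Fee | End bal
1 | $25,315.43 | $303.79 | $6,709.77 | $25.00 | $18,909.45
2 | $18,909.45 | $226.91 | $6,632.89 | — | $12,503.47
3 | $12,503.47 | $150.04 | $6,556.02 | — | $6,097.49
4 | $6,097.49 | $73.17 | $6,170.66 | — | $0.00
Total interest: $303.79 + $226.91 + $150.04 + $73.17 = $753.91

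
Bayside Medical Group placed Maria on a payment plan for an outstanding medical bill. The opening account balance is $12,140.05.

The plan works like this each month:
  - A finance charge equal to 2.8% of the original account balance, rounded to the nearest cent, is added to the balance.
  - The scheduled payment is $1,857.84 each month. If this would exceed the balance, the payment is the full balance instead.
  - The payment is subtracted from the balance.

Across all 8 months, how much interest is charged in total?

$2,719.36

Month 1: $12,140.05 +$339.92 interest = $12,479.97; pay $1,857.84 → $10,622.13
Month 2: $10,622.13 +$339.92 interest = $10,962.05; pay $1,857.84 → $9,104.21
Month 3: $9,104.21 +$339.92 interest = $9,444.13; pay $1,857.84 → $7,586.29
Month 4: $7,586.29 +$339.92 interest = $7,926.21; pay $1,857.84 → $6,068.37
Month 5: $6,068.37 +$339.92 interest = $6,408.29; pay $1,857.84 → $4,550.45
Month 6: $4,550.45 +$339.92 interest = $4,890.37; pay $1,857.84 → $3,032.53
Month 7: $3,032.53 +$339.92 interest = $3,372.45; pay $1,857.84 → $1,514.61
Month 8: $1,514.61 +$339.92 interest = $1,854.53; pay $1,854.53 → $0.00
Total interest: $339.92 + $339.92 + $339.92 + $339.92 + $339.92 + $339.92 + $339.92 + $339.92 = $2,719.36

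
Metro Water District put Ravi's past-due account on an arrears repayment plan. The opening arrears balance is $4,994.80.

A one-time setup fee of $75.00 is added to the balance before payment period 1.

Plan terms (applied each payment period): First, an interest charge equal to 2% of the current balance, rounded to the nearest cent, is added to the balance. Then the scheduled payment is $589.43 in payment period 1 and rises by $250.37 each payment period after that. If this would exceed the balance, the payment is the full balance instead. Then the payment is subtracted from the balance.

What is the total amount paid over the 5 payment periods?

Payment period 1: opening $5,069.80; interest $101.40 → $5,171.20; payment $589.43; balance $4,581.77
Payment period 2: opening $4,581.77; interest $91.64 → $4,673.41; payment $839.80; balance $3,833.61
Payment period 3: opening $3,833.61; interest $76.67 → $3,910.28; payment $1,090.17; balance $2,820.11
Payment period 4: opening $2,820.11; interest $56.40 → $2,876.51; payment $1,340.54; balance $1,535.97
Payment period 5: opening $1,535.97; interest $30.72 → $1,566.69; payment $1,566.69; balance $0.00
Total paid: $5,426.63

$5,426.63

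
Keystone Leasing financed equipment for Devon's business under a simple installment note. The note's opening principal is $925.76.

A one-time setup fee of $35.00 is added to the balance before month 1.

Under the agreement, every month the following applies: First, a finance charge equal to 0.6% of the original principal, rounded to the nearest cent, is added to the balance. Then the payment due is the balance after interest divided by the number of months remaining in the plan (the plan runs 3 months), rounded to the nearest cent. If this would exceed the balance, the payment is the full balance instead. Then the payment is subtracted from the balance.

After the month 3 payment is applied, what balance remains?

$0.00

Month 1: $960.76 +$5.55 interest = $966.31; pay $322.10 → $644.21
Month 2: $644.21 +$5.55 interest = $649.76; pay $324.88 → $324.88
Month 3: $324.88 +$5.55 interest = $330.43; pay $330.43 → $0.00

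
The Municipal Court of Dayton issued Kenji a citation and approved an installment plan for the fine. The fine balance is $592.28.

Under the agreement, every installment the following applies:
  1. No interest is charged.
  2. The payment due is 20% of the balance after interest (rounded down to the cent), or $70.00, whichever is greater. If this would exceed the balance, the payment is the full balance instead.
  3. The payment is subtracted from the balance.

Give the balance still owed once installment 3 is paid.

Installment 1: $592.28 − $118.45 → $473.83
Installment 2: $473.83 − $94.76 → $379.07
Installment 3: $379.07 − $75.81 → $303.26

$303.26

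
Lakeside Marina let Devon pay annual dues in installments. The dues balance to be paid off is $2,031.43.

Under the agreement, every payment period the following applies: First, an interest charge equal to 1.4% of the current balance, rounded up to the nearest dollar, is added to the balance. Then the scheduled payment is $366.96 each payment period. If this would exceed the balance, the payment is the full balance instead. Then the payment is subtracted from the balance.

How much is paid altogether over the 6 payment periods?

Payment period 1: $2,031.43 +$29.00 interest = $2,060.43; pay $366.96 → $1,693.47
Payment period 2: $1,693.47 +$24.00 interest = $1,717.47; pay $366.96 → $1,350.51
Payment period 3: $1,350.51 +$19.00 interest = $1,369.51; pay $366.96 → $1,002.55
Payment period 4: $1,002.55 +$15.00 interest = $1,017.55; pay $366.96 → $650.59
Payment period 5: $650.59 +$10.00 interest = $660.59; pay $366.96 → $293.63
Payment period 6: $293.63 +$5.00 interest = $298.63; pay $298.63 → $0.00
Total paid: $2,133.43

$2,133.43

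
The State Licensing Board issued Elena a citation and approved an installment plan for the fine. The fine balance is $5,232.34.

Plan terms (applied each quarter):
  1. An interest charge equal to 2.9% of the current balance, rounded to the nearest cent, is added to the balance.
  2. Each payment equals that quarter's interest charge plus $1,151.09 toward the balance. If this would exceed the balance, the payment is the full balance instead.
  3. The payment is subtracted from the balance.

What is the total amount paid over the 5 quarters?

Quarter 1: opening $5,232.34; interest $151.74 → $5,384.08; payment $1,302.83; balance $4,081.25
Quarter 2: opening $4,081.25; interest $118.36 → $4,199.61; payment $1,269.45; balance $2,930.16
Quarter 3: opening $2,930.16; interest $84.97 → $3,015.13; payment $1,236.06; balance $1,779.07
Quarter 4: opening $1,779.07; interest $51.59 → $1,830.66; payment $1,202.68; balance $627.98
Quarter 5: opening $627.98; interest $18.21 → $646.19; payment $646.19; balance $0.00
Total paid: $5,657.21

$5,657.21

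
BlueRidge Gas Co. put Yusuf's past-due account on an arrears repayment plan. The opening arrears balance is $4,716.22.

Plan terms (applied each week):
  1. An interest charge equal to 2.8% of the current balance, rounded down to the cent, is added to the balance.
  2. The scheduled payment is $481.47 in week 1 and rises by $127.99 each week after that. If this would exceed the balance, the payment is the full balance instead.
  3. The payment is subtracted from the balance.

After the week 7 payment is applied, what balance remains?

Week 1: opening $4,716.22; interest $132.05 → $4,848.27; payment $481.47; balance $4,366.80
Week 2: opening $4,366.80; interest $122.27 → $4,489.07; payment $609.46; balance $3,879.61
Week 3: opening $3,879.61; interest $108.62 → $3,988.23; payment $737.45; balance $3,250.78
Week 4: opening $3,250.78; interest $91.02 → $3,341.80; payment $865.44; balance $2,476.36
Week 5: opening $2,476.36; interest $69.33 → $2,545.69; payment $993.43; balance $1,552.26
Week 6: opening $1,552.26; interest $43.46 → $1,595.72; payment $1,121.42; balance $474.30
Week 7: opening $474.30; interest $13.28 → $487.58; payment $487.58; balance $0.00

$0.00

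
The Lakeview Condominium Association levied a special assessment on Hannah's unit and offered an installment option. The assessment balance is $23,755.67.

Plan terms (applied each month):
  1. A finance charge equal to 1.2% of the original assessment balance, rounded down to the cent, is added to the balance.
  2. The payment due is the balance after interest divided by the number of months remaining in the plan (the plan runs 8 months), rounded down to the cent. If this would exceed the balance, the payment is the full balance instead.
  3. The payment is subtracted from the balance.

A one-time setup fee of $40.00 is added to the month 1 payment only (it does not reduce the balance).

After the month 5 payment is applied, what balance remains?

$9,664.82

Month 1: $23,755.67 +$285.06 interest = $24,040.73; pay $3,005.09 (+ $40.00 fee) → $21,035.64
Month 2: $21,035.64 +$285.06 interest = $21,320.70; pay $3,045.81 → $18,274.89
Month 3: $18,274.89 +$285.06 interest = $18,559.95; pay $3,093.32 → $15,466.63
Month 4: $15,466.63 +$285.06 interest = $15,751.69; pay $3,150.33 → $12,601.36
Month 5: $12,601.36 +$285.06 interest = $12,886.42; pay $3,221.60 → $9,664.82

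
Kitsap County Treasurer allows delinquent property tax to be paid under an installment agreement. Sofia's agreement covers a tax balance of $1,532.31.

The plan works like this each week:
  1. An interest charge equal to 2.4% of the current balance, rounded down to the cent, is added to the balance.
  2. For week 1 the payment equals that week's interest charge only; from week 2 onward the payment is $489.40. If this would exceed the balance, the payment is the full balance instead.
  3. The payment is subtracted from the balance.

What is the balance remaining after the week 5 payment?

$0.00

Week 1: opening $1,532.31; interest $36.77 → $1,569.08; payment $36.77; balance $1,532.31
Week 2: opening $1,532.31; interest $36.77 → $1,569.08; payment $489.40; balance $1,079.68
Week 3: opening $1,079.68; interest $25.91 → $1,105.59; payment $489.40; balance $616.19
Week 4: opening $616.19; interest $14.78 → $630.97; payment $489.40; balance $141.57
Week 5: opening $141.57; interest $3.39 → $144.96; payment $144.96; balance $0.00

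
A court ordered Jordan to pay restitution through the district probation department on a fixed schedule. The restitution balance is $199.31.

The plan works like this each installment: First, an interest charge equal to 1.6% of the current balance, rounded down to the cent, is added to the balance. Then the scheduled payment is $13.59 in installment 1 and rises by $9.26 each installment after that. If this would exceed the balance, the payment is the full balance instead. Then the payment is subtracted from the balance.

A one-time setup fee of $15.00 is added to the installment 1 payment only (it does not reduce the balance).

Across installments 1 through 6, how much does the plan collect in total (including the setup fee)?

Installment 1: $199.31 +$3.18 interest = $202.49; pay $13.59 (+ $15.00 fee) → $188.90
Installment 2: $188.90 +$3.02 interest = $191.92; pay $22.85 → $169.07
Installment 3: $169.07 +$2.70 interest = $171.77; pay $32.11 → $139.66
Installment 4: $139.66 +$2.23 interest = $141.89; pay $41.37 → $100.52
Installment 5: $100.52 +$1.60 interest = $102.12; pay $50.63 → $51.49
Installment 6: $51.49 +$0.82 interest = $52.31; pay $52.31 → $0.00
Total paid: $227.86

$227.86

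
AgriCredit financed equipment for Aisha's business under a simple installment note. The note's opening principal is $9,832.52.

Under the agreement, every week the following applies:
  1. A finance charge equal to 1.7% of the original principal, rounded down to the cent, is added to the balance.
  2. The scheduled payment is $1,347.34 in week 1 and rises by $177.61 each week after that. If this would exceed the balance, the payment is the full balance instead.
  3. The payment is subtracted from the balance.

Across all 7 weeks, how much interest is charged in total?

$1,170.05

Week 1: opening $9,832.52; interest $167.15 → $9,999.67; payment $1,347.34; balance $8,652.33
Week 2: opening $8,652.33; interest $167.15 → $8,819.48; payment $1,524.95; balance $7,294.53
Week 3: opening $7,294.53; interest $167.15 → $7,461.68; payment $1,702.56; balance $5,759.12
Week 4: opening $5,759.12; interest $167.15 → $5,926.27; payment $1,880.17; balance $4,046.10
Week 5: opening $4,046.10; interest $167.15 → $4,213.25; payment $2,057.78; balance $2,155.47
Week 6: opening $2,155.47; interest $167.15 → $2,322.62; payment $2,235.39; balance $87.23
Week 7: opening $87.23; interest $167.15 → $254.38; payment $254.38; balance $0.00
Total interest: $167.15 + $167.15 + $167.15 + $167.15 + $167.15 + $167.15 + $167.15 = $1,170.05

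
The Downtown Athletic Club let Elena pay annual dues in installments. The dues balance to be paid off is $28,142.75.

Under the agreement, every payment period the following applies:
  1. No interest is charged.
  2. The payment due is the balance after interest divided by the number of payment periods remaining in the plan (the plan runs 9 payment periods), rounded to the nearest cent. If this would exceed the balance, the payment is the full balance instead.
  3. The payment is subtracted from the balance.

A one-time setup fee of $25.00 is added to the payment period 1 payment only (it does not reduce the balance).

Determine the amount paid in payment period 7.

$3,126.97

Payment period 1: opening $28,142.75; payment $3,126.97 (+ $25.00 fee); balance $25,015.78
Payment period 2: opening $25,015.78; payment $3,126.97; balance $21,888.81
Payment period 3: opening $21,888.81; payment $3,126.97; balance $18,761.84
Payment period 4: opening $18,761.84; payment $3,126.97; balance $15,634.87
Payment period 5: opening $15,634.87; payment $3,126.97; balance $12,507.90
Payment period 6: opening $12,507.90; payment $3,126.98; balance $9,380.92
Payment period 7: opening $9,380.92; payment $3,126.97; balance $6,253.95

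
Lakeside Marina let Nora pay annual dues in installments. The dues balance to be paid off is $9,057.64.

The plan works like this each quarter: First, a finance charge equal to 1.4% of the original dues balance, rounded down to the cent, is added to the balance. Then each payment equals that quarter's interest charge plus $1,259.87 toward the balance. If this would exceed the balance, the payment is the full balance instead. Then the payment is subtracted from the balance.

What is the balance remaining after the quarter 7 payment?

$238.55

Quarter 1: $9,057.64 +$126.80 interest = $9,184.44; pay $1,386.67 → $7,797.77
Quarter 2: $7,797.77 +$126.80 interest = $7,924.57; pay $1,386.67 → $6,537.90
Quarter 3: $6,537.90 +$126.80 interest = $6,664.70; pay $1,386.67 → $5,278.03
Quarter 4: $5,278.03 +$126.80 interest = $5,404.83; pay $1,386.67 → $4,018.16
Quarter 5: $4,018.16 +$126.80 interest = $4,144.96; pay $1,386.67 → $2,758.29
Quarter 6: $2,758.29 +$126.80 interest = $2,885.09; pay $1,386.67 → $1,498.42
Quarter 7: $1,498.42 +$126.80 interest = $1,625.22; pay $1,386.67 → $238.55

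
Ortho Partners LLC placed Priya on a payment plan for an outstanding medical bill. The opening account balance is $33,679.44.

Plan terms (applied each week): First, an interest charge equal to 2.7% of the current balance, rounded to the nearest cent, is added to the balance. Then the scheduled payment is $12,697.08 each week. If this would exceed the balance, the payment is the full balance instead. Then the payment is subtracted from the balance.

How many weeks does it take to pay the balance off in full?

3

Week 1: $33,679.44 +$909.34 interest = $34,588.78; pay $12,697.08 → $21,891.70
Week 2: $21,891.70 +$591.08 interest = $22,482.78; pay $12,697.08 → $9,785.70
Week 3: $9,785.70 +$264.21 interest = $10,049.91; pay $10,049.91 → $0.00
Balance reaches $0.00 in week 3.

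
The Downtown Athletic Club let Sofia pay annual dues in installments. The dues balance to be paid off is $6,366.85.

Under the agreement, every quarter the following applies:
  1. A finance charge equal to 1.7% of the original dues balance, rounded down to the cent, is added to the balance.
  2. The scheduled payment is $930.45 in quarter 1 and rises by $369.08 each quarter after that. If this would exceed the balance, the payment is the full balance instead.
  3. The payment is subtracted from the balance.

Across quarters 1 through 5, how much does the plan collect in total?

$6,908.00

Quarter 1: opening $6,366.85; interest $108.23 → $6,475.08; payment $930.45; balance $5,544.63
Quarter 2: opening $5,544.63; interest $108.23 → $5,652.86; payment $1,299.53; balance $4,353.33
Quarter 3: opening $4,353.33; interest $108.23 → $4,461.56; payment $1,668.61; balance $2,792.95
Quarter 4: opening $2,792.95; interest $108.23 → $2,901.18; payment $2,037.69; balance $863.49
Quarter 5: opening $863.49; interest $108.23 → $971.72; payment $971.72; balance $0.00
Total paid: $6,908.00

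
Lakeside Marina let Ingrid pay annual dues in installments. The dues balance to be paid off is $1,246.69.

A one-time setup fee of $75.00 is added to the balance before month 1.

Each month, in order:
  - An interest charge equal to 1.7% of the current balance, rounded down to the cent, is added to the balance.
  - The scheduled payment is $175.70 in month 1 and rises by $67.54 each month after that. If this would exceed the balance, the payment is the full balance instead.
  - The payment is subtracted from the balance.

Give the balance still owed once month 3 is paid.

Month 1: $1,321.69 +$22.46 interest = $1,344.15; pay $175.70 → $1,168.45
Month 2: $1,168.45 +$19.86 interest = $1,188.31; pay $243.24 → $945.07
Month 3: $945.07 +$16.06 interest = $961.13; pay $310.78 → $650.35

$650.35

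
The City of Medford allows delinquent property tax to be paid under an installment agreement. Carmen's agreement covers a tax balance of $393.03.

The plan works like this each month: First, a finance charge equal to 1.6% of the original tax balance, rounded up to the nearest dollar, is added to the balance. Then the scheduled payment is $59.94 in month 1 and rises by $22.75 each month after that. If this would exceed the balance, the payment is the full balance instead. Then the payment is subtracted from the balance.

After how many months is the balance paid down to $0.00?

5

Month 1: $393.03 +$7.00 interest = $400.03; pay $59.94 → $340.09
Month 2: $340.09 +$7.00 interest = $347.09; pay $82.69 → $264.40
Month 3: $264.40 +$7.00 interest = $271.40; pay $105.44 → $165.96
Month 4: $165.96 +$7.00 interest = $172.96; pay $128.19 → $44.77
Month 5: $44.77 +$7.00 interest = $51.77; pay $51.77 → $0.00
Balance reaches $0.00 in month 5.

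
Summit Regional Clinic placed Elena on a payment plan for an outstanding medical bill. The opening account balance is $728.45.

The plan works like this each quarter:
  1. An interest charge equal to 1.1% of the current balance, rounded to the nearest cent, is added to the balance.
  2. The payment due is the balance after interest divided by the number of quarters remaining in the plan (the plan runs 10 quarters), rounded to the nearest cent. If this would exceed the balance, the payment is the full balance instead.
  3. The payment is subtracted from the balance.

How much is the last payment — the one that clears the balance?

$81.26

Quarter 1: opening $728.45; interest $8.01 → $736.46; payment $73.65; balance $662.81
Quarter 2: opening $662.81; interest $7.29 → $670.10; payment $74.46; balance $595.64
Quarter 3: opening $595.64; interest $6.55 → $602.19; payment $75.27; balance $526.92
Quarter 4: opening $526.92; interest $5.80 → $532.72; payment $76.10; balance $456.62
Quarter 5: opening $456.62; interest $5.02 → $461.64; payment $76.94; balance $384.70
Quarter 6: opening $384.70; interest $4.23 → $388.93; payment $77.79; balance $311.14
Quarter 7: opening $311.14; interest $3.42 → $314.56; payment $78.64; balance $235.92
Quarter 8: opening $235.92; interest $2.60 → $238.52; payment $79.51; balance $159.01
Quarter 9: opening $159.01; interest $1.75 → $160.76; payment $80.38; balance $80.38
Quarter 10: opening $80.38; interest $0.88 → $81.26; payment $81.26; balance $0.00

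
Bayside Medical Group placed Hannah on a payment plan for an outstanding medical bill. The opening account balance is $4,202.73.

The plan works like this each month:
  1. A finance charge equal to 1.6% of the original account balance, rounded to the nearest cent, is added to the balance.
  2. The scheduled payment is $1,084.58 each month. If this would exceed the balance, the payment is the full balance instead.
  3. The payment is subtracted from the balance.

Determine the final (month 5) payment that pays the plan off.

Month 1: opening $4,202.73; interest $67.24 → $4,269.97; payment $1,084.58; balance $3,185.39
Month 2: opening $3,185.39; interest $67.24 → $3,252.63; payment $1,084.58; balance $2,168.05
Month 3: opening $2,168.05; interest $67.24 → $2,235.29; payment $1,084.58; balance $1,150.71
Month 4: opening $1,150.71; interest $67.24 → $1,217.95; payment $1,084.58; balance $133.37
Month 5: opening $133.37; interest $67.24 → $200.61; payment $200.61; balance $0.00

$200.61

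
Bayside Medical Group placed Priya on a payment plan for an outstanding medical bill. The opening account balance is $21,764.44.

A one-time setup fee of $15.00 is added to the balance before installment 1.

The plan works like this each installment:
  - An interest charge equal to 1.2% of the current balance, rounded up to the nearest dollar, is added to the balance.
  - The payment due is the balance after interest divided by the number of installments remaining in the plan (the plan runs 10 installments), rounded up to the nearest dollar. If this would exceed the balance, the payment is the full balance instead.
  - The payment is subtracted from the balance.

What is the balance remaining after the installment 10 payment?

$0.00

Installment 1: opening $21,779.44; interest $262.00 → $22,041.44; payment $2,205.00; balance $19,836.44
Installment 2: opening $19,836.44; interest $239.00 → $20,075.44; payment $2,231.00; balance $17,844.44
Installment 3: opening $17,844.44; interest $215.00 → $18,059.44; payment $2,258.00; balance $15,801.44
Installment 4: opening $15,801.44; interest $190.00 → $15,991.44; payment $2,285.00; balance $13,706.44
Installment 5: opening $13,706.44; interest $165.00 → $13,871.44; payment $2,312.00; balance $11,559.44
Installment 6: opening $11,559.44; interest $139.00 → $11,698.44; payment $2,340.00; balance $9,358.44
Installment 7: opening $9,358.44; interest $113.00 → $9,471.44; payment $2,368.00; balance $7,103.44
Installment 8: opening $7,103.44; interest $86.00 → $7,189.44; payment $2,397.00; balance $4,792.44
Installment 9: opening $4,792.44; interest $58.00 → $4,850.44; payment $2,426.00; balance $2,424.44
Installment 10: opening $2,424.44; interest $30.00 → $2,454.44; payment $2,454.44; balance $0.00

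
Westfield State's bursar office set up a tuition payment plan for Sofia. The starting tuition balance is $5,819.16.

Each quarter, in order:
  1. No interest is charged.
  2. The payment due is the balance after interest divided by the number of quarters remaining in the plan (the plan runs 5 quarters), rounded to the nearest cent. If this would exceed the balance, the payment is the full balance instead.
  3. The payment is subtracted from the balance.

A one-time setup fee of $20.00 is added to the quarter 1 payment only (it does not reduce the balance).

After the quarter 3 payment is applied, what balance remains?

# | Opening | Payment | Fee | End bal
1 | $5,819.16 | $1,163.83 | $20.00 | $4,655.33
2 | $4,655.33 | $1,163.83 | — | $3,491.50
3 | $3,491.50 | $1,163.83 | — | $2,327.67

$2,327.67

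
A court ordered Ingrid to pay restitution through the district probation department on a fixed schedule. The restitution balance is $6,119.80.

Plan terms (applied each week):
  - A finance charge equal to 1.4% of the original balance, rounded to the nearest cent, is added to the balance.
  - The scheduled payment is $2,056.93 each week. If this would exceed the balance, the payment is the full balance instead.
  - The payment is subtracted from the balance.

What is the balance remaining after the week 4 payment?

Week 1: $6,119.80 +$85.68 interest = $6,205.48; pay $2,056.93 → $4,148.55
Week 2: $4,148.55 +$85.68 interest = $4,234.23; pay $2,056.93 → $2,177.30
Week 3: $2,177.30 +$85.68 interest = $2,262.98; pay $2,056.93 → $206.05
Week 4: $206.05 +$85.68 interest = $291.73; pay $291.73 → $0.00

$0.00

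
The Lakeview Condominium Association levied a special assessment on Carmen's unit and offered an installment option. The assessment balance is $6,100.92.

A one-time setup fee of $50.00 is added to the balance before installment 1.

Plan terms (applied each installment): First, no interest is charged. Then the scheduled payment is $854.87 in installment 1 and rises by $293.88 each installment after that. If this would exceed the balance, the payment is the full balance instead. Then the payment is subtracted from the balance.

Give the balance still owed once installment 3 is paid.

$2,704.67

Installment 1: $6,150.92 − $854.87 → $5,296.05
Installment 2: $5,296.05 − $1,148.75 → $4,147.30
Installment 3: $4,147.30 − $1,442.63 → $2,704.67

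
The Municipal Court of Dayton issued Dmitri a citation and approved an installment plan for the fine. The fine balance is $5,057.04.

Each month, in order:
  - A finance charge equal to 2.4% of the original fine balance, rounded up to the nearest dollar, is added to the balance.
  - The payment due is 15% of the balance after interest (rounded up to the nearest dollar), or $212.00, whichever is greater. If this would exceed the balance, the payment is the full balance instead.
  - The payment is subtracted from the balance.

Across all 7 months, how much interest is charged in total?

Month 1: $5,057.04 +$122.00 interest = $5,179.04; pay $777.00 → $4,402.04
Month 2: $4,402.04 +$122.00 interest = $4,524.04; pay $679.00 → $3,845.04
Month 3: $3,845.04 +$122.00 interest = $3,967.04; pay $596.00 → $3,371.04
Month 4: $3,371.04 +$122.00 interest = $3,493.04; pay $524.00 → $2,969.04
Month 5: $2,969.04 +$122.00 interest = $3,091.04; pay $464.00 → $2,627.04
Month 6: $2,627.04 +$122.00 interest = $2,749.04; pay $413.00 → $2,336.04
Month 7: $2,336.04 +$122.00 interest = $2,458.04; pay $369.00 → $2,089.04
Total interest: $122.00 + $122.00 + $122.00 + $122.00 + $122.00 + $122.00 + $122.00 = $854.00

$854.00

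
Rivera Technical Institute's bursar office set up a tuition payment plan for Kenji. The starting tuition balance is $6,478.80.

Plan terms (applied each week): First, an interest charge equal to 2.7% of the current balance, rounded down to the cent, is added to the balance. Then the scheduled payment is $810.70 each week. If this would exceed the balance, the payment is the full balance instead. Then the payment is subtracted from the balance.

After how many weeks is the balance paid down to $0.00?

10

Week 1: $6,478.80 +$174.92 interest = $6,653.72; pay $810.70 → $5,843.02
Week 2: $5,843.02 +$157.76 interest = $6,000.78; pay $810.70 → $5,190.08
Week 3: $5,190.08 +$140.13 interest = $5,330.21; pay $810.70 → $4,519.51
Week 4: $4,519.51 +$122.02 interest = $4,641.53; pay $810.70 → $3,830.83
Week 5: $3,830.83 +$103.43 interest = $3,934.26; pay $810.70 → $3,123.56
Week 6: $3,123.56 +$84.33 interest = $3,207.89; pay $810.70 → $2,397.19
Week 7: $2,397.19 +$64.72 interest = $2,461.91; pay $810.70 → $1,651.21
Week 8: $1,651.21 +$44.58 interest = $1,695.79; pay $810.70 → $885.09
Week 9: $885.09 +$23.89 interest = $908.98; pay $810.70 → $98.28
Week 10: $98.28 +$2.65 interest = $100.93; pay $100.93 → $0.00
Balance reaches $0.00 in week 10.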